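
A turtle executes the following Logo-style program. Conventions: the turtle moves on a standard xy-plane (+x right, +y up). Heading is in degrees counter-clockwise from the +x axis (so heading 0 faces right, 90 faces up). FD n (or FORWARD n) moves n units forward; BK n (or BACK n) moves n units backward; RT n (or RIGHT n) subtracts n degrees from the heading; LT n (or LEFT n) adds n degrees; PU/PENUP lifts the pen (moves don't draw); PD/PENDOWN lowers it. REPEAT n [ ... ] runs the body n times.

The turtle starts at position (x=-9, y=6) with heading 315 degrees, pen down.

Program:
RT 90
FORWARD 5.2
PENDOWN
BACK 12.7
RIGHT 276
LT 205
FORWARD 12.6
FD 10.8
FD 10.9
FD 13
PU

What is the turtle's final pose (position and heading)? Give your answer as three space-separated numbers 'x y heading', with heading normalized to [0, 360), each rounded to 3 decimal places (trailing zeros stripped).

Answer: -46.21 32.038 154

Derivation:
Executing turtle program step by step:
Start: pos=(-9,6), heading=315, pen down
RT 90: heading 315 -> 225
FD 5.2: (-9,6) -> (-12.677,2.323) [heading=225, draw]
PD: pen down
BK 12.7: (-12.677,2.323) -> (-3.697,11.303) [heading=225, draw]
RT 276: heading 225 -> 309
LT 205: heading 309 -> 154
FD 12.6: (-3.697,11.303) -> (-15.022,16.827) [heading=154, draw]
FD 10.8: (-15.022,16.827) -> (-24.728,21.561) [heading=154, draw]
FD 10.9: (-24.728,21.561) -> (-34.525,26.339) [heading=154, draw]
FD 13: (-34.525,26.339) -> (-46.21,32.038) [heading=154, draw]
PU: pen up
Final: pos=(-46.21,32.038), heading=154, 6 segment(s) drawn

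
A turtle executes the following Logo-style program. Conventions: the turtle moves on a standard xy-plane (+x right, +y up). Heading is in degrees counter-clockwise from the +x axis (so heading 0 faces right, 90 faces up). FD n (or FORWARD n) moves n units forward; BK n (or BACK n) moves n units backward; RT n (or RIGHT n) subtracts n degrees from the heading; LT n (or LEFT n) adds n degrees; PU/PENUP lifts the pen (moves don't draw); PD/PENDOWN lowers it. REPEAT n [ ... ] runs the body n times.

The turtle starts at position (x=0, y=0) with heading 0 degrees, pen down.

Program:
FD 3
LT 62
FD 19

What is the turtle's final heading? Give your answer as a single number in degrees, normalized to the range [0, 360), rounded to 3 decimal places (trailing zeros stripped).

Answer: 62

Derivation:
Executing turtle program step by step:
Start: pos=(0,0), heading=0, pen down
FD 3: (0,0) -> (3,0) [heading=0, draw]
LT 62: heading 0 -> 62
FD 19: (3,0) -> (11.92,16.776) [heading=62, draw]
Final: pos=(11.92,16.776), heading=62, 2 segment(s) drawn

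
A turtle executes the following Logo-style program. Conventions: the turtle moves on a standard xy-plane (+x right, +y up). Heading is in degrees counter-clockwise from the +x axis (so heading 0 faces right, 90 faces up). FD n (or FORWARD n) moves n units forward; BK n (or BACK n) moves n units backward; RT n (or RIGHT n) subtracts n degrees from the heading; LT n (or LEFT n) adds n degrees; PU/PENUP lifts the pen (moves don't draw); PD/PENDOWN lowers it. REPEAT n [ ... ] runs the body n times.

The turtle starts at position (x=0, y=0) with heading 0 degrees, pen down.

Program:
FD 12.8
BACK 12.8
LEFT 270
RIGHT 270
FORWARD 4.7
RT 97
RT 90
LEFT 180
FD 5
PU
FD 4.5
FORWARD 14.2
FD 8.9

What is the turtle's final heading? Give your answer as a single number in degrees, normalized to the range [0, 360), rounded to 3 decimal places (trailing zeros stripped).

Executing turtle program step by step:
Start: pos=(0,0), heading=0, pen down
FD 12.8: (0,0) -> (12.8,0) [heading=0, draw]
BK 12.8: (12.8,0) -> (0,0) [heading=0, draw]
LT 270: heading 0 -> 270
RT 270: heading 270 -> 0
FD 4.7: (0,0) -> (4.7,0) [heading=0, draw]
RT 97: heading 0 -> 263
RT 90: heading 263 -> 173
LT 180: heading 173 -> 353
FD 5: (4.7,0) -> (9.663,-0.609) [heading=353, draw]
PU: pen up
FD 4.5: (9.663,-0.609) -> (14.129,-1.158) [heading=353, move]
FD 14.2: (14.129,-1.158) -> (28.223,-2.888) [heading=353, move]
FD 8.9: (28.223,-2.888) -> (37.057,-3.973) [heading=353, move]
Final: pos=(37.057,-3.973), heading=353, 4 segment(s) drawn

Answer: 353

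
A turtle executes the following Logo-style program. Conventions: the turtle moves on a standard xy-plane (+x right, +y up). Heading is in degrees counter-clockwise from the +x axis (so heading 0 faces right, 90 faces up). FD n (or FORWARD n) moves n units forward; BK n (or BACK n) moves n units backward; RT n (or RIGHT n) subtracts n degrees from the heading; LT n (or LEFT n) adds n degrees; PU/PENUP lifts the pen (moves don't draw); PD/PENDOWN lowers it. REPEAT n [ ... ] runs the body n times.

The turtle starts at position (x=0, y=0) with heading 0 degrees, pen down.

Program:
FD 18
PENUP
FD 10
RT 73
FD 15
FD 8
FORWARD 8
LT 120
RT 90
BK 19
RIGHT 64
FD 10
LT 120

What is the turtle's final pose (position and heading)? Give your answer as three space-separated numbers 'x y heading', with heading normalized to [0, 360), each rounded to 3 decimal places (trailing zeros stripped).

Executing turtle program step by step:
Start: pos=(0,0), heading=0, pen down
FD 18: (0,0) -> (18,0) [heading=0, draw]
PU: pen up
FD 10: (18,0) -> (28,0) [heading=0, move]
RT 73: heading 0 -> 287
FD 15: (28,0) -> (32.386,-14.345) [heading=287, move]
FD 8: (32.386,-14.345) -> (34.725,-21.995) [heading=287, move]
FD 8: (34.725,-21.995) -> (37.064,-29.645) [heading=287, move]
LT 120: heading 287 -> 47
RT 90: heading 47 -> 317
BK 19: (37.064,-29.645) -> (23.168,-16.687) [heading=317, move]
RT 64: heading 317 -> 253
FD 10: (23.168,-16.687) -> (20.244,-26.251) [heading=253, move]
LT 120: heading 253 -> 13
Final: pos=(20.244,-26.251), heading=13, 1 segment(s) drawn

Answer: 20.244 -26.251 13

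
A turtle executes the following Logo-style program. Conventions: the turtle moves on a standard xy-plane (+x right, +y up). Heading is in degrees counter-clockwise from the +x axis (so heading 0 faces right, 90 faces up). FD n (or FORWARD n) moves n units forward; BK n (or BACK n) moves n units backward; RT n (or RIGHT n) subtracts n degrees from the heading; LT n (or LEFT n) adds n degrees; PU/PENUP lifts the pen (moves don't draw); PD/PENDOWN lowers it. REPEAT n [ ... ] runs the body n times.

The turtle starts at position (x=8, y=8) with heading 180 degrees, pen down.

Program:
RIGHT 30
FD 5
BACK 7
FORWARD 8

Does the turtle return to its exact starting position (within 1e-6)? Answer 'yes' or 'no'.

Executing turtle program step by step:
Start: pos=(8,8), heading=180, pen down
RT 30: heading 180 -> 150
FD 5: (8,8) -> (3.67,10.5) [heading=150, draw]
BK 7: (3.67,10.5) -> (9.732,7) [heading=150, draw]
FD 8: (9.732,7) -> (2.804,11) [heading=150, draw]
Final: pos=(2.804,11), heading=150, 3 segment(s) drawn

Start position: (8, 8)
Final position: (2.804, 11)
Distance = 6; >= 1e-6 -> NOT closed

Answer: no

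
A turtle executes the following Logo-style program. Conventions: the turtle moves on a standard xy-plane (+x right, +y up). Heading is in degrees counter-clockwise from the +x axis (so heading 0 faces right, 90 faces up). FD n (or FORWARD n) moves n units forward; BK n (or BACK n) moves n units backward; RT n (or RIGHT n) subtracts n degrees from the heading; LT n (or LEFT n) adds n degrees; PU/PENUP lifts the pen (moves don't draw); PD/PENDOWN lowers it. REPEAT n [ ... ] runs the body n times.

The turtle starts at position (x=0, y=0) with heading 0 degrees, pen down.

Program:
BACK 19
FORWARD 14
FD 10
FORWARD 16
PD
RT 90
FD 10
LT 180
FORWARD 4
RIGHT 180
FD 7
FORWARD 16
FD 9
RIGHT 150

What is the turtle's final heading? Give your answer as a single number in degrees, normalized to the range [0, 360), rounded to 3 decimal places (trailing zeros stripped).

Executing turtle program step by step:
Start: pos=(0,0), heading=0, pen down
BK 19: (0,0) -> (-19,0) [heading=0, draw]
FD 14: (-19,0) -> (-5,0) [heading=0, draw]
FD 10: (-5,0) -> (5,0) [heading=0, draw]
FD 16: (5,0) -> (21,0) [heading=0, draw]
PD: pen down
RT 90: heading 0 -> 270
FD 10: (21,0) -> (21,-10) [heading=270, draw]
LT 180: heading 270 -> 90
FD 4: (21,-10) -> (21,-6) [heading=90, draw]
RT 180: heading 90 -> 270
FD 7: (21,-6) -> (21,-13) [heading=270, draw]
FD 16: (21,-13) -> (21,-29) [heading=270, draw]
FD 9: (21,-29) -> (21,-38) [heading=270, draw]
RT 150: heading 270 -> 120
Final: pos=(21,-38), heading=120, 9 segment(s) drawn

Answer: 120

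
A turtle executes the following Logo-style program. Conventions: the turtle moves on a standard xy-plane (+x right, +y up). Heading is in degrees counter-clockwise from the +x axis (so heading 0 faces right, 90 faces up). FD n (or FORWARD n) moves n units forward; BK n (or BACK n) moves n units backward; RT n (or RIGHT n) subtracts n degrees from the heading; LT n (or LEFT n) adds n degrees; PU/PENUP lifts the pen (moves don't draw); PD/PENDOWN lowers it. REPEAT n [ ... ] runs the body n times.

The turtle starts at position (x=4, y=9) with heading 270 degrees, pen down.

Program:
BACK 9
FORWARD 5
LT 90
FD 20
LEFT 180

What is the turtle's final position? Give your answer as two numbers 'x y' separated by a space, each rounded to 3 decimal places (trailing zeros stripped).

Answer: 24 13

Derivation:
Executing turtle program step by step:
Start: pos=(4,9), heading=270, pen down
BK 9: (4,9) -> (4,18) [heading=270, draw]
FD 5: (4,18) -> (4,13) [heading=270, draw]
LT 90: heading 270 -> 0
FD 20: (4,13) -> (24,13) [heading=0, draw]
LT 180: heading 0 -> 180
Final: pos=(24,13), heading=180, 3 segment(s) drawn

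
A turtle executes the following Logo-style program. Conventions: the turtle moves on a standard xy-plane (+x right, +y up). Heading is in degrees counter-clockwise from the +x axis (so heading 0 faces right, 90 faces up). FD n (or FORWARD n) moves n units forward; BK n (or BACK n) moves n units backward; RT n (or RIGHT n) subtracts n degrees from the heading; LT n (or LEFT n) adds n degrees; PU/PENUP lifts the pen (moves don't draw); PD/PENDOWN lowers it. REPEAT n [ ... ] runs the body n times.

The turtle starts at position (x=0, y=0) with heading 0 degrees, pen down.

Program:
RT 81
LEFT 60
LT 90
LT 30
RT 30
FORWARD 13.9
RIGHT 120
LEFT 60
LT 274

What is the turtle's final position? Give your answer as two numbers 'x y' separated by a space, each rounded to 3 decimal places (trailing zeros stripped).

Executing turtle program step by step:
Start: pos=(0,0), heading=0, pen down
RT 81: heading 0 -> 279
LT 60: heading 279 -> 339
LT 90: heading 339 -> 69
LT 30: heading 69 -> 99
RT 30: heading 99 -> 69
FD 13.9: (0,0) -> (4.981,12.977) [heading=69, draw]
RT 120: heading 69 -> 309
LT 60: heading 309 -> 9
LT 274: heading 9 -> 283
Final: pos=(4.981,12.977), heading=283, 1 segment(s) drawn

Answer: 4.981 12.977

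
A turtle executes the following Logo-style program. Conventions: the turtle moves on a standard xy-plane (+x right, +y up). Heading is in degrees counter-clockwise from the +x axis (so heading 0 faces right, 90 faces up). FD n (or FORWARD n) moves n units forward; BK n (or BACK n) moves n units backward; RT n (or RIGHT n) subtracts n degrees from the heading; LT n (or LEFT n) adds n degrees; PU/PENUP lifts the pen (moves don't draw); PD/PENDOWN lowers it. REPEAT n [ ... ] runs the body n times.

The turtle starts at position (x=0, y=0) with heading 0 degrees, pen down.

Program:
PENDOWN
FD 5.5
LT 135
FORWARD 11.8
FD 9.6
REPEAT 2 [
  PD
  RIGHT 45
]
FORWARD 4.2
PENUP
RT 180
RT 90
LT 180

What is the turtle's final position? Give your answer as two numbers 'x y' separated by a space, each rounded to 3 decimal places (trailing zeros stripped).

Executing turtle program step by step:
Start: pos=(0,0), heading=0, pen down
PD: pen down
FD 5.5: (0,0) -> (5.5,0) [heading=0, draw]
LT 135: heading 0 -> 135
FD 11.8: (5.5,0) -> (-2.844,8.344) [heading=135, draw]
FD 9.6: (-2.844,8.344) -> (-9.632,15.132) [heading=135, draw]
REPEAT 2 [
  -- iteration 1/2 --
  PD: pen down
  RT 45: heading 135 -> 90
  -- iteration 2/2 --
  PD: pen down
  RT 45: heading 90 -> 45
]
FD 4.2: (-9.632,15.132) -> (-6.662,18.102) [heading=45, draw]
PU: pen up
RT 180: heading 45 -> 225
RT 90: heading 225 -> 135
LT 180: heading 135 -> 315
Final: pos=(-6.662,18.102), heading=315, 4 segment(s) drawn

Answer: -6.662 18.102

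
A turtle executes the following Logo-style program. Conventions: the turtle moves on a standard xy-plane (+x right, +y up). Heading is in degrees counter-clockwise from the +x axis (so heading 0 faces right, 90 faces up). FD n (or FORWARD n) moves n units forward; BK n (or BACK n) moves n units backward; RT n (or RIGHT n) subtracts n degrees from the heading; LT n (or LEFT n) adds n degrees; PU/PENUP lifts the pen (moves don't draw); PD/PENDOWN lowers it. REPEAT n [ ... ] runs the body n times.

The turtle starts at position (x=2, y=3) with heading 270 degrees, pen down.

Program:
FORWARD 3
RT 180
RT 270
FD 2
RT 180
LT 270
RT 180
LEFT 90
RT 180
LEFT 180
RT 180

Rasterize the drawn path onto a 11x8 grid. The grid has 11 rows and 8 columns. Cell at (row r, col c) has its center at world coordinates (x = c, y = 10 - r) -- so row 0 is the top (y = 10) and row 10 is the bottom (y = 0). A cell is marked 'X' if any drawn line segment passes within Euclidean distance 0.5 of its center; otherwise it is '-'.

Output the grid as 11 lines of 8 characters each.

Segment 0: (2,3) -> (2,0)
Segment 1: (2,0) -> (-0,-0)

Answer: --------
--------
--------
--------
--------
--------
--------
--X-----
--X-----
--X-----
XXX-----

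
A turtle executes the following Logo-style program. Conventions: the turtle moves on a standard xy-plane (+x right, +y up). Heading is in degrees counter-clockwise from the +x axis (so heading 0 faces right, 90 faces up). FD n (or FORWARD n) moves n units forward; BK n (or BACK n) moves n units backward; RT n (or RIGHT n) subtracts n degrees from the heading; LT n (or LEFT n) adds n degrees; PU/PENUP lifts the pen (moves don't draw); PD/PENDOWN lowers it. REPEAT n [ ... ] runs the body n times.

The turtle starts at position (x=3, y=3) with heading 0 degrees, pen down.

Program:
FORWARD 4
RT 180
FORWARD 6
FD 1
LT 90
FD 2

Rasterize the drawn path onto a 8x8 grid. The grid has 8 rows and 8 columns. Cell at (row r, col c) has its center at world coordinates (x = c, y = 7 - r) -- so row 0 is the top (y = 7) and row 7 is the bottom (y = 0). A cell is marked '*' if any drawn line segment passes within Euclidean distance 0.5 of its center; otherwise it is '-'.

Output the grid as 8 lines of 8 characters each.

Answer: --------
--------
--------
--------
********
*-------
*-------
--------

Derivation:
Segment 0: (3,3) -> (7,3)
Segment 1: (7,3) -> (1,3)
Segment 2: (1,3) -> (0,3)
Segment 3: (0,3) -> (0,1)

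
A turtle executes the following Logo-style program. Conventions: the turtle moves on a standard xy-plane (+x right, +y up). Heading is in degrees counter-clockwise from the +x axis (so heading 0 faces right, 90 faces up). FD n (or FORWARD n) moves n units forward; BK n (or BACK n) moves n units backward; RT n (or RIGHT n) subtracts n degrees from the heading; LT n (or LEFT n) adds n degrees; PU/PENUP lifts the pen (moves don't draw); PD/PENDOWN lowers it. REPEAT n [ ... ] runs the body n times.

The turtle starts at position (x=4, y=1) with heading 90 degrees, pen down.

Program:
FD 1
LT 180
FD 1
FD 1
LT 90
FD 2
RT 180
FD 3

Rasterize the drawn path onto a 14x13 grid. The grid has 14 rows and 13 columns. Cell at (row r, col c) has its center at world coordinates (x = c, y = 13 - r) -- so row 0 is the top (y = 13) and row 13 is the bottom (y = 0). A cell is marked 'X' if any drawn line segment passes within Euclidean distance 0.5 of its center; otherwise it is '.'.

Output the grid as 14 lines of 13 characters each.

Segment 0: (4,1) -> (4,2)
Segment 1: (4,2) -> (4,1)
Segment 2: (4,1) -> (4,0)
Segment 3: (4,0) -> (6,-0)
Segment 4: (6,-0) -> (3,-0)

Answer: .............
.............
.............
.............
.............
.............
.............
.............
.............
.............
.............
....X........
....X........
...XXXX......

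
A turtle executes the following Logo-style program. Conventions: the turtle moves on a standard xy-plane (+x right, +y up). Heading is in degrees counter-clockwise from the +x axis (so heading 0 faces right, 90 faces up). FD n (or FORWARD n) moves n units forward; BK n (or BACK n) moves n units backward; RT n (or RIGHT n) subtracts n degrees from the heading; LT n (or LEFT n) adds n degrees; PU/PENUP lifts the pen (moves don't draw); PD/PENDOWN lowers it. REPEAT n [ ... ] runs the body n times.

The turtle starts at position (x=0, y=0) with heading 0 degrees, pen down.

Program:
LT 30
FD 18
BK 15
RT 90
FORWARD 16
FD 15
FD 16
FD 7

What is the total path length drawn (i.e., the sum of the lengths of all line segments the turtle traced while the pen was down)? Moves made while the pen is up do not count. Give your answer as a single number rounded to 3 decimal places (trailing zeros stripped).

Answer: 87

Derivation:
Executing turtle program step by step:
Start: pos=(0,0), heading=0, pen down
LT 30: heading 0 -> 30
FD 18: (0,0) -> (15.588,9) [heading=30, draw]
BK 15: (15.588,9) -> (2.598,1.5) [heading=30, draw]
RT 90: heading 30 -> 300
FD 16: (2.598,1.5) -> (10.598,-12.356) [heading=300, draw]
FD 15: (10.598,-12.356) -> (18.098,-25.347) [heading=300, draw]
FD 16: (18.098,-25.347) -> (26.098,-39.203) [heading=300, draw]
FD 7: (26.098,-39.203) -> (29.598,-45.265) [heading=300, draw]
Final: pos=(29.598,-45.265), heading=300, 6 segment(s) drawn

Segment lengths:
  seg 1: (0,0) -> (15.588,9), length = 18
  seg 2: (15.588,9) -> (2.598,1.5), length = 15
  seg 3: (2.598,1.5) -> (10.598,-12.356), length = 16
  seg 4: (10.598,-12.356) -> (18.098,-25.347), length = 15
  seg 5: (18.098,-25.347) -> (26.098,-39.203), length = 16
  seg 6: (26.098,-39.203) -> (29.598,-45.265), length = 7
Total = 87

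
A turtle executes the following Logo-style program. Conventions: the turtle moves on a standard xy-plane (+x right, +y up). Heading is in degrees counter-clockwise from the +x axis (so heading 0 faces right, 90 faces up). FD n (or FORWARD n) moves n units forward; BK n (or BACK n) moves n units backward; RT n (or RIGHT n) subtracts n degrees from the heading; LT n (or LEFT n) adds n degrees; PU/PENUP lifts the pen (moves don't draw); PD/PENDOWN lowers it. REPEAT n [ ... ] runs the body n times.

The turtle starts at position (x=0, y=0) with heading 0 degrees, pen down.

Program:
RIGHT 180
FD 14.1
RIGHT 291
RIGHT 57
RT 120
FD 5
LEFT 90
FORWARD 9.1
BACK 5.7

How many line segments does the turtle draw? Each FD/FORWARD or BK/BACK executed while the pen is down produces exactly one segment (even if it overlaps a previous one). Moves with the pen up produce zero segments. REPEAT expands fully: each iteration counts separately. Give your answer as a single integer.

Executing turtle program step by step:
Start: pos=(0,0), heading=0, pen down
RT 180: heading 0 -> 180
FD 14.1: (0,0) -> (-14.1,0) [heading=180, draw]
RT 291: heading 180 -> 249
RT 57: heading 249 -> 192
RT 120: heading 192 -> 72
FD 5: (-14.1,0) -> (-12.555,4.755) [heading=72, draw]
LT 90: heading 72 -> 162
FD 9.1: (-12.555,4.755) -> (-21.21,7.567) [heading=162, draw]
BK 5.7: (-21.21,7.567) -> (-15.789,5.806) [heading=162, draw]
Final: pos=(-15.789,5.806), heading=162, 4 segment(s) drawn
Segments drawn: 4

Answer: 4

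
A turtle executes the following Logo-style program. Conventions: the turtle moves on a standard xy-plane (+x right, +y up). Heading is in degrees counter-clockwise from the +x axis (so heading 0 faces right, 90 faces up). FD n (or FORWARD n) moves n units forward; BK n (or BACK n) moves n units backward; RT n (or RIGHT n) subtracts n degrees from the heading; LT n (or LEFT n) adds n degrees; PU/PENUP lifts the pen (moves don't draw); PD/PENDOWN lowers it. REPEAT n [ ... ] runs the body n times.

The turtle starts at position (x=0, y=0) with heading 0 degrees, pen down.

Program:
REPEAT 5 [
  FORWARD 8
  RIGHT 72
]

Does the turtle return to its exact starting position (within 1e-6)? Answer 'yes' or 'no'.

Answer: yes

Derivation:
Executing turtle program step by step:
Start: pos=(0,0), heading=0, pen down
REPEAT 5 [
  -- iteration 1/5 --
  FD 8: (0,0) -> (8,0) [heading=0, draw]
  RT 72: heading 0 -> 288
  -- iteration 2/5 --
  FD 8: (8,0) -> (10.472,-7.608) [heading=288, draw]
  RT 72: heading 288 -> 216
  -- iteration 3/5 --
  FD 8: (10.472,-7.608) -> (4,-12.311) [heading=216, draw]
  RT 72: heading 216 -> 144
  -- iteration 4/5 --
  FD 8: (4,-12.311) -> (-2.472,-7.608) [heading=144, draw]
  RT 72: heading 144 -> 72
  -- iteration 5/5 --
  FD 8: (-2.472,-7.608) -> (0,0) [heading=72, draw]
  RT 72: heading 72 -> 0
]
Final: pos=(0,0), heading=0, 5 segment(s) drawn

Start position: (0, 0)
Final position: (0, 0)
Distance = 0; < 1e-6 -> CLOSED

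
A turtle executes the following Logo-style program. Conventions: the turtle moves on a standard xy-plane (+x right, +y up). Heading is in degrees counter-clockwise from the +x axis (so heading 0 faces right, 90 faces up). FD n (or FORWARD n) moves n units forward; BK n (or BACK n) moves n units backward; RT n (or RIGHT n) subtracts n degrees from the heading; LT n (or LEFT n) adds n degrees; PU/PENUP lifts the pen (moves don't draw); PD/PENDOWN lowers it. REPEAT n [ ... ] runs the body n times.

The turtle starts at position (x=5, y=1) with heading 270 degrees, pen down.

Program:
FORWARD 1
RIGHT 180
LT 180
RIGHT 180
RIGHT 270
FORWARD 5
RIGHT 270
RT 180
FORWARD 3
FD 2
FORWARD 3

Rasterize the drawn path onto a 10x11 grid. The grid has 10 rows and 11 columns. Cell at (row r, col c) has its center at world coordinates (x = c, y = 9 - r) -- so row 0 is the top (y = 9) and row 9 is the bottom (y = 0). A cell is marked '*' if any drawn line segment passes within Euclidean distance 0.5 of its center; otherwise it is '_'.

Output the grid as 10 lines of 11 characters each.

Answer: ___________
*__________
*__________
*__________
*__________
*__________
*__________
*__________
*____*_____
******_____

Derivation:
Segment 0: (5,1) -> (5,0)
Segment 1: (5,0) -> (0,-0)
Segment 2: (0,-0) -> (-0,3)
Segment 3: (-0,3) -> (-0,5)
Segment 4: (-0,5) -> (-0,8)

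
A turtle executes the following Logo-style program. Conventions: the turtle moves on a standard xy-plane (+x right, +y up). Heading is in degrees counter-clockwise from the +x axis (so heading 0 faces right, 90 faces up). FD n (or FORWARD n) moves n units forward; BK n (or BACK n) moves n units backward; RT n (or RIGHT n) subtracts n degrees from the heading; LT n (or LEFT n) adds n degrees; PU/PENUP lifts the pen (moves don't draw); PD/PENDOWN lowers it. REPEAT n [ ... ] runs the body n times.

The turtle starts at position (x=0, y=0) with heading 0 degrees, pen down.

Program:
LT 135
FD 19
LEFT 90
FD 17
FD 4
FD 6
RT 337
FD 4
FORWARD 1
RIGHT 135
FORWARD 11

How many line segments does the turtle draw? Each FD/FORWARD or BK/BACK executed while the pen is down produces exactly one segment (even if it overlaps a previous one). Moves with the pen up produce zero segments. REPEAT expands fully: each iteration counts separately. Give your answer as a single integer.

Executing turtle program step by step:
Start: pos=(0,0), heading=0, pen down
LT 135: heading 0 -> 135
FD 19: (0,0) -> (-13.435,13.435) [heading=135, draw]
LT 90: heading 135 -> 225
FD 17: (-13.435,13.435) -> (-25.456,1.414) [heading=225, draw]
FD 4: (-25.456,1.414) -> (-28.284,-1.414) [heading=225, draw]
FD 6: (-28.284,-1.414) -> (-32.527,-5.657) [heading=225, draw]
RT 337: heading 225 -> 248
FD 4: (-32.527,-5.657) -> (-34.025,-9.366) [heading=248, draw]
FD 1: (-34.025,-9.366) -> (-34.4,-10.293) [heading=248, draw]
RT 135: heading 248 -> 113
FD 11: (-34.4,-10.293) -> (-38.698,-0.167) [heading=113, draw]
Final: pos=(-38.698,-0.167), heading=113, 7 segment(s) drawn
Segments drawn: 7

Answer: 7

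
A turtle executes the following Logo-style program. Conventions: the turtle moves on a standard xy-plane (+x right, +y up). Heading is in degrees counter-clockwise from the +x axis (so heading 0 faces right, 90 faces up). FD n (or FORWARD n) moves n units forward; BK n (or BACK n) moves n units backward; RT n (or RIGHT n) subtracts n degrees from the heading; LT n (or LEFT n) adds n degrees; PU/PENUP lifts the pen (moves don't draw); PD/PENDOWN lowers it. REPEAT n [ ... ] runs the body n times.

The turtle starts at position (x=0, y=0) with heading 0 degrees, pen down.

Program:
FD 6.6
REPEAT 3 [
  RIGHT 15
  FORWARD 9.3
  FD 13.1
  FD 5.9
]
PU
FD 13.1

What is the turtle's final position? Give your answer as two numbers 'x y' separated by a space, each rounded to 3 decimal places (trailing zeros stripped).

Executing turtle program step by step:
Start: pos=(0,0), heading=0, pen down
FD 6.6: (0,0) -> (6.6,0) [heading=0, draw]
REPEAT 3 [
  -- iteration 1/3 --
  RT 15: heading 0 -> 345
  FD 9.3: (6.6,0) -> (15.583,-2.407) [heading=345, draw]
  FD 13.1: (15.583,-2.407) -> (28.237,-5.798) [heading=345, draw]
  FD 5.9: (28.237,-5.798) -> (33.936,-7.325) [heading=345, draw]
  -- iteration 2/3 --
  RT 15: heading 345 -> 330
  FD 9.3: (33.936,-7.325) -> (41.99,-11.975) [heading=330, draw]
  FD 13.1: (41.99,-11.975) -> (53.335,-18.525) [heading=330, draw]
  FD 5.9: (53.335,-18.525) -> (58.444,-21.475) [heading=330, draw]
  -- iteration 3/3 --
  RT 15: heading 330 -> 315
  FD 9.3: (58.444,-21.475) -> (65.02,-28.051) [heading=315, draw]
  FD 13.1: (65.02,-28.051) -> (74.283,-37.314) [heading=315, draw]
  FD 5.9: (74.283,-37.314) -> (78.455,-41.486) [heading=315, draw]
]
PU: pen up
FD 13.1: (78.455,-41.486) -> (87.718,-50.749) [heading=315, move]
Final: pos=(87.718,-50.749), heading=315, 10 segment(s) drawn

Answer: 87.718 -50.749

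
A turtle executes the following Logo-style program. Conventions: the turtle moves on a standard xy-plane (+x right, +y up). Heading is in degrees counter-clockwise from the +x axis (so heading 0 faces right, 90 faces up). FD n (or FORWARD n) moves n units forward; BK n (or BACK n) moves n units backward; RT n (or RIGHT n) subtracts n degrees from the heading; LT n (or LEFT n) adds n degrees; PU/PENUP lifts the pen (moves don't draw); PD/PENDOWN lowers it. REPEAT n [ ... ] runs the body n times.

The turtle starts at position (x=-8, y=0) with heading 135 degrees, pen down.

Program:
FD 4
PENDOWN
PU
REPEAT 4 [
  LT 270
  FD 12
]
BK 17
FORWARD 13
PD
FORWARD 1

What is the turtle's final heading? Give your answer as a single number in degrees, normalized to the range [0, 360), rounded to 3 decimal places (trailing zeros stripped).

Executing turtle program step by step:
Start: pos=(-8,0), heading=135, pen down
FD 4: (-8,0) -> (-10.828,2.828) [heading=135, draw]
PD: pen down
PU: pen up
REPEAT 4 [
  -- iteration 1/4 --
  LT 270: heading 135 -> 45
  FD 12: (-10.828,2.828) -> (-2.343,11.314) [heading=45, move]
  -- iteration 2/4 --
  LT 270: heading 45 -> 315
  FD 12: (-2.343,11.314) -> (6.142,2.828) [heading=315, move]
  -- iteration 3/4 --
  LT 270: heading 315 -> 225
  FD 12: (6.142,2.828) -> (-2.343,-5.657) [heading=225, move]
  -- iteration 4/4 --
  LT 270: heading 225 -> 135
  FD 12: (-2.343,-5.657) -> (-10.828,2.828) [heading=135, move]
]
BK 17: (-10.828,2.828) -> (1.192,-9.192) [heading=135, move]
FD 13: (1.192,-9.192) -> (-8,0) [heading=135, move]
PD: pen down
FD 1: (-8,0) -> (-8.707,0.707) [heading=135, draw]
Final: pos=(-8.707,0.707), heading=135, 2 segment(s) drawn

Answer: 135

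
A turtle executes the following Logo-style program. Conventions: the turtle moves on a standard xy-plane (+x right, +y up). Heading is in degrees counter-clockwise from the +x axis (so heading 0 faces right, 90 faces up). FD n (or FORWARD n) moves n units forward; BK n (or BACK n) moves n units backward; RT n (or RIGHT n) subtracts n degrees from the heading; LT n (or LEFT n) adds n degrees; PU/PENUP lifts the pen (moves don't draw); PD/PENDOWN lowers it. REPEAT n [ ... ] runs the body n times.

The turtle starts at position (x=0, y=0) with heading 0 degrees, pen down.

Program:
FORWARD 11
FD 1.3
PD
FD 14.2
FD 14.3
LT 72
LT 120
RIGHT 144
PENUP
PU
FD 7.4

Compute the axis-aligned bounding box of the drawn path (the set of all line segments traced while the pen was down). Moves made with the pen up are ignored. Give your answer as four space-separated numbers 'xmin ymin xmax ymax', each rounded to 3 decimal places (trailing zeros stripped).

Executing turtle program step by step:
Start: pos=(0,0), heading=0, pen down
FD 11: (0,0) -> (11,0) [heading=0, draw]
FD 1.3: (11,0) -> (12.3,0) [heading=0, draw]
PD: pen down
FD 14.2: (12.3,0) -> (26.5,0) [heading=0, draw]
FD 14.3: (26.5,0) -> (40.8,0) [heading=0, draw]
LT 72: heading 0 -> 72
LT 120: heading 72 -> 192
RT 144: heading 192 -> 48
PU: pen up
PU: pen up
FD 7.4: (40.8,0) -> (45.752,5.499) [heading=48, move]
Final: pos=(45.752,5.499), heading=48, 4 segment(s) drawn

Segment endpoints: x in {0, 11, 12.3, 26.5, 40.8}, y in {0}
xmin=0, ymin=0, xmax=40.8, ymax=0

Answer: 0 0 40.8 0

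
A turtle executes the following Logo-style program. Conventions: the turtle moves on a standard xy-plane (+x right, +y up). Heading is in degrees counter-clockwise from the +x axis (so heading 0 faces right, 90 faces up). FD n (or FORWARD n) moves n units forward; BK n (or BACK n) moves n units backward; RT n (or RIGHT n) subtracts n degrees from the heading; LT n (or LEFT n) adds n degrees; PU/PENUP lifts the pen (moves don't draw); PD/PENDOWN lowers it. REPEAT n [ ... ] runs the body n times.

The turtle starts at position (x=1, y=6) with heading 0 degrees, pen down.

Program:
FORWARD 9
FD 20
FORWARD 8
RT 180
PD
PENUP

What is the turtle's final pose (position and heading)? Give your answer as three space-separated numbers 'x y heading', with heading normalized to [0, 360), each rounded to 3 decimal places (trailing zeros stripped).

Executing turtle program step by step:
Start: pos=(1,6), heading=0, pen down
FD 9: (1,6) -> (10,6) [heading=0, draw]
FD 20: (10,6) -> (30,6) [heading=0, draw]
FD 8: (30,6) -> (38,6) [heading=0, draw]
RT 180: heading 0 -> 180
PD: pen down
PU: pen up
Final: pos=(38,6), heading=180, 3 segment(s) drawn

Answer: 38 6 180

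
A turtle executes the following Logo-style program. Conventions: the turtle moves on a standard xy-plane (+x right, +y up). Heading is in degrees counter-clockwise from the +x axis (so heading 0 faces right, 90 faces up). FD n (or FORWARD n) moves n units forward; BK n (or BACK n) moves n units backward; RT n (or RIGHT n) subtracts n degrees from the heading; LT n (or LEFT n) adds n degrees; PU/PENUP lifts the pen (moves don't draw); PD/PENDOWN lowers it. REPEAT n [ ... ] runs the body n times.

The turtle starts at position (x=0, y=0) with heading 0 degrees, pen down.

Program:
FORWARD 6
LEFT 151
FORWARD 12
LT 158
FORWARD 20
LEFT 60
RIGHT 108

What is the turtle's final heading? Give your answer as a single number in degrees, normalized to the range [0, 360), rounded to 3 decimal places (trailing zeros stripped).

Answer: 261

Derivation:
Executing turtle program step by step:
Start: pos=(0,0), heading=0, pen down
FD 6: (0,0) -> (6,0) [heading=0, draw]
LT 151: heading 0 -> 151
FD 12: (6,0) -> (-4.495,5.818) [heading=151, draw]
LT 158: heading 151 -> 309
FD 20: (-4.495,5.818) -> (8.091,-9.725) [heading=309, draw]
LT 60: heading 309 -> 9
RT 108: heading 9 -> 261
Final: pos=(8.091,-9.725), heading=261, 3 segment(s) drawn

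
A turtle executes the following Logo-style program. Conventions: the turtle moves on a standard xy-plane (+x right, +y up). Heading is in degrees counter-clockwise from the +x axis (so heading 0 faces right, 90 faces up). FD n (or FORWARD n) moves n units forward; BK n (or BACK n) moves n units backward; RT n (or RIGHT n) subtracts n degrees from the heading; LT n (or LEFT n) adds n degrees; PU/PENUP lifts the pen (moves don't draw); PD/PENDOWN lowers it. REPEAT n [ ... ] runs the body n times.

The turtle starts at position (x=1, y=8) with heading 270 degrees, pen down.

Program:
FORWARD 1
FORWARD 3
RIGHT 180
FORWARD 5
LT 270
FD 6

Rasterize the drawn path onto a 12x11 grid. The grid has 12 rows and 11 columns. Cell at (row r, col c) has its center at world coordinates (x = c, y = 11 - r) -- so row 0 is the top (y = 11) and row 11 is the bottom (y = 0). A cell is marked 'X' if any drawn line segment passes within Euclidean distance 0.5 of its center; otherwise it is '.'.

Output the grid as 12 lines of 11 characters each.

Segment 0: (1,8) -> (1,7)
Segment 1: (1,7) -> (1,4)
Segment 2: (1,4) -> (1,9)
Segment 3: (1,9) -> (7,9)

Answer: ...........
...........
.XXXXXXX...
.X.........
.X.........
.X.........
.X.........
.X.........
...........
...........
...........
...........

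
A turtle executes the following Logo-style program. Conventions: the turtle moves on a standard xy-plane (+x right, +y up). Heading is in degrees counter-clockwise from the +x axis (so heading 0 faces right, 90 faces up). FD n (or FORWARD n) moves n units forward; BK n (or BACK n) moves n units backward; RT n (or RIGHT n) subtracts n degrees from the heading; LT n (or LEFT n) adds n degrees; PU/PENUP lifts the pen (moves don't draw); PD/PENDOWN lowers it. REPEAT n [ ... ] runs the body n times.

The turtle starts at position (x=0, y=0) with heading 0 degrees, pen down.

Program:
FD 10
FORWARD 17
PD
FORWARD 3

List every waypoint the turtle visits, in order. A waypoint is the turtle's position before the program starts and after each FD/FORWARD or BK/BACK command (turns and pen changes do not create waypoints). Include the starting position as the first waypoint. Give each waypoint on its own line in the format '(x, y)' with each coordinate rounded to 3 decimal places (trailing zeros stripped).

Executing turtle program step by step:
Start: pos=(0,0), heading=0, pen down
FD 10: (0,0) -> (10,0) [heading=0, draw]
FD 17: (10,0) -> (27,0) [heading=0, draw]
PD: pen down
FD 3: (27,0) -> (30,0) [heading=0, draw]
Final: pos=(30,0), heading=0, 3 segment(s) drawn
Waypoints (4 total):
(0, 0)
(10, 0)
(27, 0)
(30, 0)

Answer: (0, 0)
(10, 0)
(27, 0)
(30, 0)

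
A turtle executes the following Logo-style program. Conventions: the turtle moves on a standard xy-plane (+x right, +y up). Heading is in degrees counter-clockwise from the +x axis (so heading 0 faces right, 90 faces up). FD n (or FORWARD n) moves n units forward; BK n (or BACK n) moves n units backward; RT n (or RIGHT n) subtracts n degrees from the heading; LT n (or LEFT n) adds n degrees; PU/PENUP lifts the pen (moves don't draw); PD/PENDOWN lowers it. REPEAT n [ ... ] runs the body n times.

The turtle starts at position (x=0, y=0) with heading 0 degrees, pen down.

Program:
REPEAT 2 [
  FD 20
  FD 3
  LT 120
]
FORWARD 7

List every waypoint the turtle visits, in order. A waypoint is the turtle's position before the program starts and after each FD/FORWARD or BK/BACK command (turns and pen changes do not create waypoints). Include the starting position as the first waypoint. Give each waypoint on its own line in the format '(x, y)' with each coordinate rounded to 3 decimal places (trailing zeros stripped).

Answer: (0, 0)
(20, 0)
(23, 0)
(13, 17.321)
(11.5, 19.919)
(8, 13.856)

Derivation:
Executing turtle program step by step:
Start: pos=(0,0), heading=0, pen down
REPEAT 2 [
  -- iteration 1/2 --
  FD 20: (0,0) -> (20,0) [heading=0, draw]
  FD 3: (20,0) -> (23,0) [heading=0, draw]
  LT 120: heading 0 -> 120
  -- iteration 2/2 --
  FD 20: (23,0) -> (13,17.321) [heading=120, draw]
  FD 3: (13,17.321) -> (11.5,19.919) [heading=120, draw]
  LT 120: heading 120 -> 240
]
FD 7: (11.5,19.919) -> (8,13.856) [heading=240, draw]
Final: pos=(8,13.856), heading=240, 5 segment(s) drawn
Waypoints (6 total):
(0, 0)
(20, 0)
(23, 0)
(13, 17.321)
(11.5, 19.919)
(8, 13.856)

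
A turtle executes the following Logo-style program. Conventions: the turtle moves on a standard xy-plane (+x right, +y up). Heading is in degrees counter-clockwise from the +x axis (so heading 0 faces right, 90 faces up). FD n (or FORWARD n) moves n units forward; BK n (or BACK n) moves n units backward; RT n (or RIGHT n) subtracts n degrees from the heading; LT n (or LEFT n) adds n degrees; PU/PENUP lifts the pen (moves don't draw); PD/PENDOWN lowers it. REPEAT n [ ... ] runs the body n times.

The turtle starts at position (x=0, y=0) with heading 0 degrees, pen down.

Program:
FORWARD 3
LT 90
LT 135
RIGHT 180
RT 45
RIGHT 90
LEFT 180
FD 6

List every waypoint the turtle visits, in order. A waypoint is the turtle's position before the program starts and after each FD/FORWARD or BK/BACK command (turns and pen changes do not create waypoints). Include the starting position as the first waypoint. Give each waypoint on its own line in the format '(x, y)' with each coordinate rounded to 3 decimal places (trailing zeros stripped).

Executing turtle program step by step:
Start: pos=(0,0), heading=0, pen down
FD 3: (0,0) -> (3,0) [heading=0, draw]
LT 90: heading 0 -> 90
LT 135: heading 90 -> 225
RT 180: heading 225 -> 45
RT 45: heading 45 -> 0
RT 90: heading 0 -> 270
LT 180: heading 270 -> 90
FD 6: (3,0) -> (3,6) [heading=90, draw]
Final: pos=(3,6), heading=90, 2 segment(s) drawn
Waypoints (3 total):
(0, 0)
(3, 0)
(3, 6)

Answer: (0, 0)
(3, 0)
(3, 6)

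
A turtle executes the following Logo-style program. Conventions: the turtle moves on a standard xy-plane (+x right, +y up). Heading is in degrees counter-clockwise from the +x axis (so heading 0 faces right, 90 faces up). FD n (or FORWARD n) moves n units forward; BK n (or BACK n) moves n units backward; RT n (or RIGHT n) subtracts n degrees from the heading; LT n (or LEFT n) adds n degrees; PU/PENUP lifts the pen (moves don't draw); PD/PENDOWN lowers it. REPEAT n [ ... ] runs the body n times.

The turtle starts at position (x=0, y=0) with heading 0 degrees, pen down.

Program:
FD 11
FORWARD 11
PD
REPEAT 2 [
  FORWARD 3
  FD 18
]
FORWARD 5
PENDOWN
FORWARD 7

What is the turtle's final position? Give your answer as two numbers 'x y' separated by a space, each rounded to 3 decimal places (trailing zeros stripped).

Executing turtle program step by step:
Start: pos=(0,0), heading=0, pen down
FD 11: (0,0) -> (11,0) [heading=0, draw]
FD 11: (11,0) -> (22,0) [heading=0, draw]
PD: pen down
REPEAT 2 [
  -- iteration 1/2 --
  FD 3: (22,0) -> (25,0) [heading=0, draw]
  FD 18: (25,0) -> (43,0) [heading=0, draw]
  -- iteration 2/2 --
  FD 3: (43,0) -> (46,0) [heading=0, draw]
  FD 18: (46,0) -> (64,0) [heading=0, draw]
]
FD 5: (64,0) -> (69,0) [heading=0, draw]
PD: pen down
FD 7: (69,0) -> (76,0) [heading=0, draw]
Final: pos=(76,0), heading=0, 8 segment(s) drawn

Answer: 76 0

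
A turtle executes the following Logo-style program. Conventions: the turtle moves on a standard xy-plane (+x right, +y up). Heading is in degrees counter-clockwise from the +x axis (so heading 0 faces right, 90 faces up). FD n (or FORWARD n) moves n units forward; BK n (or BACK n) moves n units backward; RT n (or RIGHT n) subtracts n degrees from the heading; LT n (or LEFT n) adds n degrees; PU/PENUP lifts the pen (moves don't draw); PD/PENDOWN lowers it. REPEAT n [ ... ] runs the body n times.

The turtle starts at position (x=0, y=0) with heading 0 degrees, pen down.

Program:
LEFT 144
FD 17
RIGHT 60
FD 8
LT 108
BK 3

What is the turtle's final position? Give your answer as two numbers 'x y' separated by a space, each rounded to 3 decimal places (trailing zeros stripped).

Executing turtle program step by step:
Start: pos=(0,0), heading=0, pen down
LT 144: heading 0 -> 144
FD 17: (0,0) -> (-13.753,9.992) [heading=144, draw]
RT 60: heading 144 -> 84
FD 8: (-13.753,9.992) -> (-12.917,17.949) [heading=84, draw]
LT 108: heading 84 -> 192
BK 3: (-12.917,17.949) -> (-9.983,18.572) [heading=192, draw]
Final: pos=(-9.983,18.572), heading=192, 3 segment(s) drawn

Answer: -9.983 18.572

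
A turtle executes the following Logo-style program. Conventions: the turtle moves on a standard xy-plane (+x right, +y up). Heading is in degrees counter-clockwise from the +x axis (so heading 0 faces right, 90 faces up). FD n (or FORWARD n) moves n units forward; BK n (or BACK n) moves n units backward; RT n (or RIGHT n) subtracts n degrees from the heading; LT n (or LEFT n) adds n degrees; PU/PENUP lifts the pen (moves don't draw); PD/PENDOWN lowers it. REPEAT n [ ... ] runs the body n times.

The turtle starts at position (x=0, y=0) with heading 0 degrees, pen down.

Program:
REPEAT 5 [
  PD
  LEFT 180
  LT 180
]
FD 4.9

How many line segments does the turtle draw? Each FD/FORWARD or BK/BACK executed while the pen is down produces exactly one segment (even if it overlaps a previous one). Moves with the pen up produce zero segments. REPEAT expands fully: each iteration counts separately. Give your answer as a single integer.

Executing turtle program step by step:
Start: pos=(0,0), heading=0, pen down
REPEAT 5 [
  -- iteration 1/5 --
  PD: pen down
  LT 180: heading 0 -> 180
  LT 180: heading 180 -> 0
  -- iteration 2/5 --
  PD: pen down
  LT 180: heading 0 -> 180
  LT 180: heading 180 -> 0
  -- iteration 3/5 --
  PD: pen down
  LT 180: heading 0 -> 180
  LT 180: heading 180 -> 0
  -- iteration 4/5 --
  PD: pen down
  LT 180: heading 0 -> 180
  LT 180: heading 180 -> 0
  -- iteration 5/5 --
  PD: pen down
  LT 180: heading 0 -> 180
  LT 180: heading 180 -> 0
]
FD 4.9: (0,0) -> (4.9,0) [heading=0, draw]
Final: pos=(4.9,0), heading=0, 1 segment(s) drawn
Segments drawn: 1

Answer: 1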